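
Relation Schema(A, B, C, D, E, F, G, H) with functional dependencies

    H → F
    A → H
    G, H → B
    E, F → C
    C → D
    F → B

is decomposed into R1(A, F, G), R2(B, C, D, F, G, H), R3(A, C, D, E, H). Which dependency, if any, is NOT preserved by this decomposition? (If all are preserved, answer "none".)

Check E, F → C: no single fragment contains all of {C, E, F}, and the restricted closure of {E, F} across the fragments never reaches {C}.
H → F is preserved.
A → H is preserved.
G, H → B is preserved.
C → D is preserved.
F → B is preserved.

E, F → C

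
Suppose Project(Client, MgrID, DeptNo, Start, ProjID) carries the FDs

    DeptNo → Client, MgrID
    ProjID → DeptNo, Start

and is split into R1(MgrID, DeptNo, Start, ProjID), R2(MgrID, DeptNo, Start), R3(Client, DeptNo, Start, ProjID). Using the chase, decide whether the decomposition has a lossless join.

Chase test. Columns are Client, MgrID, DeptNo, Start, ProjID; row i has aⱼ where attribute j ∈ Ri, else bᵢⱼ.
Initial tableau (one row per fragment):
  row 1: b11 a2 a3 a4 a5
  row 2: b21 a2 a3 a4 b25
  row 3: a1 b32 a3 a4 a5
Rows 1 and 2 agree on DeptNo; apply DeptNo→Client, MgrID and equate their Client, MgrID entries.
Rows 1 and 3 agree on DeptNo; apply DeptNo→Client, MgrID and equate their Client, MgrID entries.
Row 1 is now all distinguished symbols — the join is lossless.

Yes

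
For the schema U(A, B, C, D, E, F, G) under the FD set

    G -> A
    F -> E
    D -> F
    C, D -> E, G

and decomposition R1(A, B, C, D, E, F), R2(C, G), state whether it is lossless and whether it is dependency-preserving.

Lossless test: (C)⁺ = {C}, which is a superkey of neither fragment — lossy.
Dependency preservation: the restricted closure of {G} across the fragments never reaches {A}, so G → A cannot be enforced without a join — not preserved.

lossy and not dependency-preserving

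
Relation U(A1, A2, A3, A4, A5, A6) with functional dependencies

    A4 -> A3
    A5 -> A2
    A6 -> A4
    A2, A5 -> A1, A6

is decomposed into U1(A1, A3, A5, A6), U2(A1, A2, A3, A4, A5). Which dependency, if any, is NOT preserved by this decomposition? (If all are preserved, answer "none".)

Check A6 → A4: no single fragment contains all of {A4, A6}, and the restricted closure of {A6} across the fragments never reaches {A4}.
A4 → A3 is preserved.
A5 → A2 is preserved.
A2, A5 → A1, A6 is preserved.

A6 -> A4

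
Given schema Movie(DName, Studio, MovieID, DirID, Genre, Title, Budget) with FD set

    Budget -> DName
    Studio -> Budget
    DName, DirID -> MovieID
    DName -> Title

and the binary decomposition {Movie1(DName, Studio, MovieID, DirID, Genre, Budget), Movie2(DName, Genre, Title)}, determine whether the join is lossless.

Yes

Common attributes: Movie1 ∩ Movie2 = {DName, Genre}.
Closure of {DName, Genre}: DName → Title applies, adding Title. So (DName, Genre)⁺ = {DName, Genre, Title}.
This closure contains every attribute of Movie2, so Movie1 ∩ Movie2 → Movie2. The join is lossless.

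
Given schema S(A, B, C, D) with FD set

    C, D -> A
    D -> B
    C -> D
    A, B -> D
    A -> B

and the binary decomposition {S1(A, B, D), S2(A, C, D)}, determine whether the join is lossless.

Yes

Common attributes: S1 ∩ S2 = {A, D}.
Closure of {A, D}: D → B applies, adding B. So (A, D)⁺ = {A, B, D}.
This closure contains every attribute of S1, so S1 ∩ S2 → S1. The join is lossless.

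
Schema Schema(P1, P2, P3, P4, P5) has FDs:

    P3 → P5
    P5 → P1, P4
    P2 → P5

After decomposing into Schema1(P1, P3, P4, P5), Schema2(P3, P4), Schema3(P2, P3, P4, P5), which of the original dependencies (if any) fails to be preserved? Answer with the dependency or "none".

none

P3 → P5 lies within Schema1.
P5 → P1, P4 lies within Schema1.
P2 → P5 lies within Schema3.
Every dependency is enforceable on the fragments, so the decomposition is dependency-preserving.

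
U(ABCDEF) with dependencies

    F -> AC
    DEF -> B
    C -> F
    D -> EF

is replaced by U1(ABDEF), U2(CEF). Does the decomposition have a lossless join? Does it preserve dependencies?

Lossless test: (EF)⁺ = {ACEF}, which contains all of one fragment — lossless.
Dependency preservation: F → AC is not contained in any single fragment, but the restricted closure of its left-hand side across the fragments still reaches the right-hand side; the remaining FDs each lie inside some fragment. All dependencies are preserved.

lossless and dependency-preserving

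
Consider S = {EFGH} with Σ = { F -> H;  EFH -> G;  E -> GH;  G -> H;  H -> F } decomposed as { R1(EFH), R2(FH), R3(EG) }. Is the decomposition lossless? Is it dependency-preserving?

lossless but not dependency-preserving

Lossless test (chase): Rows 1 and 3 agree on E; apply E→GH and equate their GH entries. Rows 1 and 3 agree on H; apply H→F and equate their F entries. Row 1 is now all distinguished symbols — the join is lossless.
Dependency preservation: the restricted closure of {G} across the fragments never reaches {H}, so G → H cannot be enforced without a join — not preserved.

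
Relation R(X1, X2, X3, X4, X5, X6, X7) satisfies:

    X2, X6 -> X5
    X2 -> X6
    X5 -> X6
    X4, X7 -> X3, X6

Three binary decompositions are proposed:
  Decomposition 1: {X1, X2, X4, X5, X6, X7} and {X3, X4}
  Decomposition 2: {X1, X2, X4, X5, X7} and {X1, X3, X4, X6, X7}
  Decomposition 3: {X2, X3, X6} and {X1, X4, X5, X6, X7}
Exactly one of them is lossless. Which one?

Decomposition 2

Decomposition 1: common = {X4}, closure = {X4} → lossy.
Decomposition 2: common = {X1, X4, X7}, closure = {X1, X3, X4, X6, X7} → lossless.
Decomposition 3: common = {X6}, closure = {X6} → lossy.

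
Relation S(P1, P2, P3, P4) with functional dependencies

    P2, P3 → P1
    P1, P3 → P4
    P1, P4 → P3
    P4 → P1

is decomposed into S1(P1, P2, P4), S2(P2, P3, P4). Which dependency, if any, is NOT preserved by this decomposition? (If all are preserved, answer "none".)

P1, P3 → P4

Check P1, P3 → P4: no single fragment contains all of {P1, P3, P4}, and the restricted closure of {P1, P3} across the fragments never reaches {P4}.
P2, P3 → P1 is preserved.
P1, P4 → P3 is preserved.
P4 → P1 is preserved.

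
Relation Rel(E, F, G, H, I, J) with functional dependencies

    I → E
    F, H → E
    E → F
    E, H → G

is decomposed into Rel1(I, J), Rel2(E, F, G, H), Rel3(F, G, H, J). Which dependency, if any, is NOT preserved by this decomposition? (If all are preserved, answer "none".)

I → E

Check I → E: no single fragment contains all of {E, I}, and the restricted closure of {I} across the fragments never reaches {E}.
F, H → E is preserved.
E → F is preserved.
E, H → G is preserved.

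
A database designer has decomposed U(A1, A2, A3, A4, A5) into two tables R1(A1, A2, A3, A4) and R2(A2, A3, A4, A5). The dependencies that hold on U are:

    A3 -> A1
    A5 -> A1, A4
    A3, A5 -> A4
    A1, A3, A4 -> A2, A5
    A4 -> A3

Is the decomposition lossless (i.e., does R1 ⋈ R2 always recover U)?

Yes

Common attributes: R1 ∩ R2 = {A2, A3, A4}.
Closure of {A2, A3, A4}: A3 → A1 applies, adding A1; A1, A3, A4 → A2, A5 applies, adding A5. So (A2, A3, A4)⁺ = {A1, A2, A3, A4, A5}.
This closure contains every attribute of R1, so R1 ∩ R2 → R1. The join is lossless.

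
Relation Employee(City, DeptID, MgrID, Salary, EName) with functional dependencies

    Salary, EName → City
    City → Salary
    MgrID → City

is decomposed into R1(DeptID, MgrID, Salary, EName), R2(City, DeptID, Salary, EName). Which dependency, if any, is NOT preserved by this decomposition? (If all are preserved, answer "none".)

Check MgrID → City: no single fragment contains all of {City, MgrID}, and the restricted closure of {MgrID} across the fragments never reaches {City}.
Salary, EName → City is preserved.
City → Salary is preserved.

MgrID → City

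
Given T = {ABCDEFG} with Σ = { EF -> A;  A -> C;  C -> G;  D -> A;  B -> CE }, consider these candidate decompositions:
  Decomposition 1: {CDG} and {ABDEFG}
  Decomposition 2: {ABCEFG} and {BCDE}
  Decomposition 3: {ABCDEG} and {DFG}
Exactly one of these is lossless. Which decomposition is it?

Decomposition 1

Decomposition 1: common = {DG}, closure = {ACDG} → lossless.
Decomposition 2: common = {BCE}, closure = {BCEG} → lossy.
Decomposition 3: common = {DG}, closure = {ACDG} → lossy.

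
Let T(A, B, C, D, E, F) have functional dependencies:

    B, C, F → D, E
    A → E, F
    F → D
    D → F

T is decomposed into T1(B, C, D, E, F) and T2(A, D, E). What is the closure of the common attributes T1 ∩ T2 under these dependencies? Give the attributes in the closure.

T1 ∩ T2 = {D, E}.
D → F applies, adding F
Closure: {D, E, F}.

D, E, F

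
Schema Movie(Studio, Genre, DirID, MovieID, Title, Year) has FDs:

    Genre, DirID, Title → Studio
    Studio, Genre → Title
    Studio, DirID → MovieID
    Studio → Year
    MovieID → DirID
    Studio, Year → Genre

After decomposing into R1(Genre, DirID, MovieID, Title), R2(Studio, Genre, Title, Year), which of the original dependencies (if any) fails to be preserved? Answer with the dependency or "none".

Genre, DirID, Title → Studio

Check Genre, DirID, Title → Studio: no single fragment contains all of {Studio, Genre, DirID, Title}, and the restricted closure of {Genre, DirID, Title} across the fragments never reaches {Studio}.
Studio, Genre → Title is preserved.
Studio, DirID → MovieID is preserved.
Studio → Year is preserved.
MovieID → DirID is preserved.
Studio, Year → Genre is preserved.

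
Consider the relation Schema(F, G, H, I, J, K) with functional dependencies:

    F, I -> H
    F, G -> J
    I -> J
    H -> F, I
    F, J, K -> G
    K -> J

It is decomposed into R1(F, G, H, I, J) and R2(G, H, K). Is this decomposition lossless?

Yes

Common attributes: R1 ∩ R2 = {G, H}.
Closure of {G, H}: H → F, I applies, adding F, I; F, G → J applies, adding J. So (G, H)⁺ = {F, G, H, I, J}.
This closure contains every attribute of R1, so R1 ∩ R2 → R1. The join is lossless.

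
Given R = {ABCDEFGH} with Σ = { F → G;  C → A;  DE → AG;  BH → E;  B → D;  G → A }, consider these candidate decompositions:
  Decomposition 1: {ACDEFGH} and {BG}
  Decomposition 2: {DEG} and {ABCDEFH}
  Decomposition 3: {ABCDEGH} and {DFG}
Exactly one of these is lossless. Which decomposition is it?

Decomposition 2

Decomposition 1: common = {G}, closure = {AG} → lossy.
Decomposition 2: common = {DE}, closure = {ADEG} → lossless.
Decomposition 3: common = {DG}, closure = {ADG} → lossy.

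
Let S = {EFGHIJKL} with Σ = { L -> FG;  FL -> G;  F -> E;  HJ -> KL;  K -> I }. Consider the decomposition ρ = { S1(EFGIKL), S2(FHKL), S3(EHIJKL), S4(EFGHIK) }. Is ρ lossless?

Chase test. Columns are EFGHIJKL; row i has aⱼ where attribute j ∈ Si, else bᵢⱼ.
Initial tableau (one row per fragment):
  row 1: a1 a2 a3 b14 a5 b16 a7 a8
  row 2: b21 a2 b23 a4 b25 b26 a7 a8
  row 3: a1 b32 b33 a4 a5 a6 a7 a8
  row 4: a1 a2 a3 a4 a5 b46 a7 b48
Rows 1 and 2 agree on L; apply L→FG and equate their FG entries.
Rows 1 and 3 agree on L; apply L→FG and equate their FG entries.
Rows 1 and 2 agree on F; apply F→E and equate their E entries.
Rows 1 and 2 agree on K; apply K→I and equate their I entries.
Row 3 is now all distinguished symbols — the join is lossless.

Yes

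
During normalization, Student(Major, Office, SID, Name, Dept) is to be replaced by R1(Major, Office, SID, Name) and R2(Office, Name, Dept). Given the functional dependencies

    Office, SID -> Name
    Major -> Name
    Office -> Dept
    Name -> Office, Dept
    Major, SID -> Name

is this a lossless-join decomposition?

Common attributes: R1 ∩ R2 = {Office, Name}.
Closure of {Office, Name}: Office → Dept applies, adding Dept. So (Office, Name)⁺ = {Office, Name, Dept}.
This closure contains every attribute of R2, so R1 ∩ R2 → R2. The join is lossless.

Yes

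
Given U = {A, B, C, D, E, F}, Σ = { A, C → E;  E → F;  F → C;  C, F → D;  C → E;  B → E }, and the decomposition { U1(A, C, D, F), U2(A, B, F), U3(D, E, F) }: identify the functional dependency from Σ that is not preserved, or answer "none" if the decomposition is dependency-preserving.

none

A, C → E: restricted closure across fragments reaches E.
E → F lies within U3.
F → C lies within U1.
C, F → D lies within U1.
C → E: restricted closure across fragments reaches E.
B → E: restricted closure across fragments reaches E.
Every dependency is enforceable on the fragments, so the decomposition is dependency-preserving.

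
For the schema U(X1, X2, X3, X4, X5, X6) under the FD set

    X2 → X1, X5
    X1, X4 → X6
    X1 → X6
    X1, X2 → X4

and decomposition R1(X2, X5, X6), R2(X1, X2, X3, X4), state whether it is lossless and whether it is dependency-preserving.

lossless but not dependency-preserving

Lossless test: (X2)⁺ = {X1, X2, X4, X5, X6}, which contains all of one fragment — lossless.
Dependency preservation: the restricted closure of {X1, X4} across the fragments never reaches {X6}, so X1, X4 → X6 cannot be enforced without a join — not preserved.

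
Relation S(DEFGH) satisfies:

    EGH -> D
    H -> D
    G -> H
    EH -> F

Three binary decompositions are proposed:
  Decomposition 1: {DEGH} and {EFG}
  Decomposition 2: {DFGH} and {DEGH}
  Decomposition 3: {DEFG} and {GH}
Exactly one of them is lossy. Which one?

Decomposition 2

Decomposition 1: common = {EG}, closure = {DEFGH} → lossless.
Decomposition 2: common = {DGH}, closure = {DGH} → lossy.
Decomposition 3: common = {G}, closure = {DGH} → lossless.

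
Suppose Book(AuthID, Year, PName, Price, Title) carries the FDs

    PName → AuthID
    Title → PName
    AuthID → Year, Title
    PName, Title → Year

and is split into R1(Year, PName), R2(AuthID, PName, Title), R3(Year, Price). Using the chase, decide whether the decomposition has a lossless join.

Chase test. Columns are AuthID, Year, PName, Price, Title; row i has aⱼ where attribute j ∈ Ri, else bᵢⱼ.
Initial tableau (one row per fragment):
  row 1: b11 a2 a3 b14 b15
  row 2: a1 b22 a3 b24 a5
  row 3: b31 a2 b33 a4 b35
Rows 1 and 2 agree on PName; apply PName→AuthID and equate their AuthID entries.
Rows 1 and 2 agree on AuthID; apply AuthID→Year, Title and equate their Year, Title entries.
No row becomes fully distinguished — the join is lossy.

No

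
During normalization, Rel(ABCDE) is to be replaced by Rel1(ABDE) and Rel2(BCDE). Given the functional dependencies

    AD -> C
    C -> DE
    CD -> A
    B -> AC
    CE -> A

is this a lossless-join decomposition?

Common attributes: Rel1 ∩ Rel2 = {BDE}.
Closure of {BDE}: B → AC applies, adding AC. So (BDE)⁺ = {ABCDE}.
This closure contains every attribute of Rel1, so Rel1 ∩ Rel2 → Rel1. The join is lossless.

Yes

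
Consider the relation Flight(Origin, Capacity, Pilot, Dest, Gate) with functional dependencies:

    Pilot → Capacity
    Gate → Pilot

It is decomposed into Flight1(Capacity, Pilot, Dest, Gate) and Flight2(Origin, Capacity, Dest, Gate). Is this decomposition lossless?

Yes

Common attributes: Flight1 ∩ Flight2 = {Capacity, Dest, Gate}.
Closure of {Capacity, Dest, Gate}: Gate → Pilot applies, adding Pilot. So (Capacity, Dest, Gate)⁺ = {Capacity, Pilot, Dest, Gate}.
This closure contains every attribute of Flight1, so Flight1 ∩ Flight2 → Flight1. The join is lossless.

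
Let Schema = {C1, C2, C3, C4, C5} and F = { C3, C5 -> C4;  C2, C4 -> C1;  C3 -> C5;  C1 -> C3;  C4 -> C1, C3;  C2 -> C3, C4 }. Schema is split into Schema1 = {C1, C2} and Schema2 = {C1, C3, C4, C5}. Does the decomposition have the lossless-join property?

Yes

Common attributes: Schema1 ∩ Schema2 = {C1}.
Closure of {C1}: C1 → C3 applies, adding C3; C3 → C5 applies, adding C5; C3, C5 → C4 applies, adding C4. So (C1)⁺ = {C1, C3, C4, C5}.
This closure contains every attribute of Schema2, so Schema1 ∩ Schema2 → Schema2. The join is lossless.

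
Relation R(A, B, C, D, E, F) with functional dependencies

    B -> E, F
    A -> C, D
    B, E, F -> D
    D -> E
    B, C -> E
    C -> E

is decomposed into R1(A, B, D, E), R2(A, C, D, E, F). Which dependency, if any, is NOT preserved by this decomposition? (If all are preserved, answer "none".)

B -> E, F

Check B → E, F: no single fragment contains all of {B, E, F}, and the restricted closure of {B} across the fragments never reaches {E, F}.
A → C, D is preserved.
B, E, F → D is preserved.
D → E is preserved.
B, C → E is preserved.
C → E is preserved.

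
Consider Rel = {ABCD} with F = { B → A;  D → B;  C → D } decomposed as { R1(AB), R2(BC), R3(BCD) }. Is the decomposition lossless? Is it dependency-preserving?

lossless and dependency-preserving

Lossless test (chase): Rows 1 and 2 agree on B; apply B→A and equate their A entries. Rows 1 and 3 agree on B; apply B→A and equate their A entries. Rows 2 and 3 agree on C; apply C→D and equate their D entries. Row 2 is now all distinguished symbols — the join is lossless.
Dependency preservation: every FD's attributes lie within a single fragment, so each can be enforced locally — preserved.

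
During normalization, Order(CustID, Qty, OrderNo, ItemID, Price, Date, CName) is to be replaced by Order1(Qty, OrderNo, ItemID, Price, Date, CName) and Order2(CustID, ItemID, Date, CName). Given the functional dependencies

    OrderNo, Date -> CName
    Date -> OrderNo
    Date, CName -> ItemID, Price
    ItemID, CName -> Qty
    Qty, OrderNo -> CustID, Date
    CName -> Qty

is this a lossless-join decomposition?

Yes

Common attributes: Order1 ∩ Order2 = {ItemID, Date, CName}.
Closure of {ItemID, Date, CName}: Date → OrderNo applies, adding OrderNo; Date, CName → ItemID, Price applies, adding Price; ItemID, CName → Qty applies, adding Qty; Qty, OrderNo → CustID, Date applies, adding CustID. So (ItemID, Date, CName)⁺ = {CustID, Qty, OrderNo, ItemID, Price, Date, CName}.
This closure contains every attribute of Order1, so Order1 ∩ Order2 → Order1. The join is lossless.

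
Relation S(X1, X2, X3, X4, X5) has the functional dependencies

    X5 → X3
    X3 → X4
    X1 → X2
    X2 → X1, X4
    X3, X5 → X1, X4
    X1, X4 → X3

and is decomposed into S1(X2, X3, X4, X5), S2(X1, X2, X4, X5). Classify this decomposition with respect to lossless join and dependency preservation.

lossless and dependency-preserving

Lossless test: (X2, X4, X5)⁺ = {X1, X2, X3, X4, X5}, which contains all of one fragment — lossless.
Dependency preservation: X3, X5 → X1, X4; X1, X4 → X3 are not contained in any single fragment, but the restricted closure of each left-hand side across the fragments still reaches the right-hand side; the remaining FDs each lie inside some fragment. All dependencies are preserved.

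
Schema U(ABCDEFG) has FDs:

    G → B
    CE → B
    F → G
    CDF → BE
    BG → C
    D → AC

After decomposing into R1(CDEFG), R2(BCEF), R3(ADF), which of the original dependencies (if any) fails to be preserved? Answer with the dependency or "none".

Check G → B: no single fragment contains all of {BG}, and the restricted closure of {G} across the fragments never reaches {B}.
CE → B is preserved.
F → G is preserved.
CDF → BE is preserved.
BG → C is preserved.
D → AC is preserved.

G → B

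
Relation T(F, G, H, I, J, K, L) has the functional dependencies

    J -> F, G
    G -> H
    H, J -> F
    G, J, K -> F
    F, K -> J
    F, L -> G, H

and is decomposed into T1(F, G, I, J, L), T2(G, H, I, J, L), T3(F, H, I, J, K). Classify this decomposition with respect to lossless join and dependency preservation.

lossy but dependency-preserving

Lossless test (chase): Rows 1 and 2 agree on J; apply J→F, G and equate their F, G entries. Rows 1 and 3 agree on J; apply J→F, G and equate their F, G entries. Rows 1 and 2 agree on G; apply G→H and equate their H entries. No row becomes fully distinguished — the join is lossy.
Dependency preservation: G, J, K → F; F, L → G, H are not contained in any single fragment, but the restricted closure of each left-hand side across the fragments still reaches the right-hand side; the remaining FDs each lie inside some fragment. All dependencies are preserved.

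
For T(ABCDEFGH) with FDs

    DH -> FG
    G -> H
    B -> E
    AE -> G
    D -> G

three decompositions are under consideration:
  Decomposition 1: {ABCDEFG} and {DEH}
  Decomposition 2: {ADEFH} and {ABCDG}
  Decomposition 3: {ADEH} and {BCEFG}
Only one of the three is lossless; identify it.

Decomposition 1: common = {DE}, closure = {DEFGH} → lossless.
Decomposition 2: common = {AD}, closure = {ADFGH} → lossy.
Decomposition 3: common = {E}, closure = {E} → lossy.

Decomposition 1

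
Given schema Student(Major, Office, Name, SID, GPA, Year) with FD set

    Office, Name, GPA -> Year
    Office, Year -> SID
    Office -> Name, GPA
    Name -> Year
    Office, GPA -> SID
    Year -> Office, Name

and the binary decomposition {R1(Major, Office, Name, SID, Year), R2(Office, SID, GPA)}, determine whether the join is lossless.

Yes

Common attributes: R1 ∩ R2 = {Office, SID}.
Closure of {Office, SID}: Office → Name, GPA applies, adding Name, GPA; Name → Year applies, adding Year. So (Office, SID)⁺ = {Office, Name, SID, GPA, Year}.
This closure contains every attribute of R2, so R1 ∩ R2 → R2. The join is lossless.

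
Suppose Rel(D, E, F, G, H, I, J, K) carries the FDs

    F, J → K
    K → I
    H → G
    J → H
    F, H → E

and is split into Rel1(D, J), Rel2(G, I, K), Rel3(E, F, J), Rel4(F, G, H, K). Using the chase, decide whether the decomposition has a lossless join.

No

Chase test. Columns are D, E, F, G, H, I, J, K; row i has aⱼ where attribute j ∈ Reli, else bᵢⱼ.
Initial tableau (one row per fragment):
  row 1: a1 b12 b13 b14 b15 b16 a7 b18
  row 2: b21 b22 b23 a4 b25 a6 b27 a8
  row 3: b31 a2 a3 b34 b35 b36 a7 b38
  row 4: b41 b42 a3 a4 a5 b46 b47 a8
Rows 2 and 4 agree on K; apply K→I and equate their I entries.
Rows 1 and 3 agree on J; apply J→H and equate their H entries.
Rows 1 and 3 agree on H; apply H→G and equate their G entries.
No row becomes fully distinguished — the join is lossy.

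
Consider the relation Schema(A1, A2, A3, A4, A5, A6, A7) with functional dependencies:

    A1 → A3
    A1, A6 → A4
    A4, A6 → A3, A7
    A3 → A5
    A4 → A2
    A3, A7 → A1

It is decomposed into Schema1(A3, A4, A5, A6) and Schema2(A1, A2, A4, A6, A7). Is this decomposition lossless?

Yes

Common attributes: Schema1 ∩ Schema2 = {A4, A6}.
Closure of {A4, A6}: A4, A6 → A3, A7 applies, adding A3, A7; A3 → A5 applies, adding A5; A4 → A2 applies, adding A2; A3, A7 → A1 applies, adding A1. So (A4, A6)⁺ = {A1, A2, A3, A4, A5, A6, A7}.
This closure contains every attribute of Schema1, so Schema1 ∩ Schema2 → Schema1. The join is lossless.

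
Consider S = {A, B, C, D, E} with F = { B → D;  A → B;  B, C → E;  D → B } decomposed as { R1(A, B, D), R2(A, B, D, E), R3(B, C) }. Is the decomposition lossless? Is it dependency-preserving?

Lossless test (chase): Rows 1 and 3 agree on B; apply B→D and equate their D entries. No row becomes fully distinguished — the join is lossy.
Dependency preservation: the restricted closure of {B, C} across the fragments never reaches {E}, so B, C → E cannot be enforced without a join — not preserved.

lossy and not dependency-preserving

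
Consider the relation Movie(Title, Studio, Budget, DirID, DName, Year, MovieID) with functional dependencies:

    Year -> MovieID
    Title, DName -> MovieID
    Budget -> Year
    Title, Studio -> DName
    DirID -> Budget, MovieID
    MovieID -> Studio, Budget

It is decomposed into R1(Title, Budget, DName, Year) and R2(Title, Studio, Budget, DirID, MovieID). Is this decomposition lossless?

Common attributes: R1 ∩ R2 = {Title, Budget}.
Closure of {Title, Budget}: Budget → Year applies, adding Year; Year → MovieID applies, adding MovieID; MovieID → Studio, Budget applies, adding Studio; Title, Studio → DName applies, adding DName. So (Title, Budget)⁺ = {Title, Studio, Budget, DName, Year, MovieID}.
This closure contains every attribute of R1, so R1 ∩ R2 → R1. The join is lossless.

Yes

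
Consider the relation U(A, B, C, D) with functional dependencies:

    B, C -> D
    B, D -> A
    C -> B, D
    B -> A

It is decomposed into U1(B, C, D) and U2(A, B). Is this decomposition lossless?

Common attributes: U1 ∩ U2 = {B}.
Closure of {B}: B → A applies, adding A. So (B)⁺ = {A, B}.
This closure contains every attribute of U2, so U1 ∩ U2 → U2. The join is lossless.

Yes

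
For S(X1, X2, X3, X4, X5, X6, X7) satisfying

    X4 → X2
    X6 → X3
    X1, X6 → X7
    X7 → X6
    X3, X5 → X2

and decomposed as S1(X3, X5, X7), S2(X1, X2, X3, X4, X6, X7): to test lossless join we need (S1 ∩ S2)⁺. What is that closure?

X3, X6, X7

S1 ∩ S2 = {X3, X7}.
X7 → X6 applies, adding X6
Closure: {X3, X6, X7}.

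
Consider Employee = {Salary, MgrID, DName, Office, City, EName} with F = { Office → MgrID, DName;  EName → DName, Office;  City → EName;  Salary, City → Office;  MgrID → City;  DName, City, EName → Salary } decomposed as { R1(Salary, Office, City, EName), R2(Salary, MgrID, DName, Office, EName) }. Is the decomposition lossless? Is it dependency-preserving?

lossless and dependency-preserving

Lossless test: (Salary, Office, EName)⁺ = {Salary, MgrID, DName, Office, City, EName}, which contains all of one fragment — lossless.
Dependency preservation: MgrID → City; DName, City, EName → Salary are not contained in any single fragment, but the restricted closure of each left-hand side across the fragments still reaches the right-hand side; the remaining FDs each lie inside some fragment. All dependencies are preserved.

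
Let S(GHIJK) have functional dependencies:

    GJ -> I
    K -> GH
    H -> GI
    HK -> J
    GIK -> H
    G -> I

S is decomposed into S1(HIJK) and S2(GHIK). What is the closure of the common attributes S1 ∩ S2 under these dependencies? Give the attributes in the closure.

S1 ∩ S2 = {HIK}.
K → GH applies, adding G
HK → J applies, adding J
Closure: {GHIJK}.

GHIJK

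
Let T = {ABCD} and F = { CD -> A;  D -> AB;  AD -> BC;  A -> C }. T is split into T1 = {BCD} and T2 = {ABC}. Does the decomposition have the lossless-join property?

No

Common attributes: T1 ∩ T2 = {BC}.
No dependency enlarges {BC}, so (BC)⁺ = {BC}.
The closure contains neither all of T1 = {BCD} nor all of T2 = {ABC}, so the common attributes are not a superkey of either fragment. The join is lossy.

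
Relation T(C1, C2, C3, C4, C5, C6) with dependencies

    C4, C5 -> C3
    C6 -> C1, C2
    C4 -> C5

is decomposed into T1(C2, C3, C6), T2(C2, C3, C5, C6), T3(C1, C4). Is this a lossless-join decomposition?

No

Chase test. Columns are C1, C2, C3, C4, C5, C6; row i has aⱼ where attribute j ∈ Ti, else bᵢⱼ.
Initial tableau (one row per fragment):
  row 1: b11 a2 a3 b14 b15 a6
  row 2: b21 a2 a3 b24 a5 a6
  row 3: a1 b32 b33 a4 b35 b36
Rows 1 and 2 agree on C6; apply C6→C1, C2 and equate their C1, C2 entries.
No row becomes fully distinguished — the join is lossy.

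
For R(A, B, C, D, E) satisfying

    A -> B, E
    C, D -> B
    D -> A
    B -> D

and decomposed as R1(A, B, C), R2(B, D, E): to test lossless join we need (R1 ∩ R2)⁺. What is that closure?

A, B, D, E

R1 ∩ R2 = {B}.
B → D applies, adding D
D → A applies, adding A
A → B, E applies, adding E
Closure: {A, B, D, E}.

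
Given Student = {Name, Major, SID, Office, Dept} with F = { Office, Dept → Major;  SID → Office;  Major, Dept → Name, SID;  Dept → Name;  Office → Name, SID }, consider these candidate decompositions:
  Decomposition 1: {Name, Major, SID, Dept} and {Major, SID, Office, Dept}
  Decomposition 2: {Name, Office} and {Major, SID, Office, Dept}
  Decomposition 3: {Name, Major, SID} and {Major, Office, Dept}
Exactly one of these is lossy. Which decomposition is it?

Decomposition 3

Decomposition 1: common = {Major, SID, Dept}, closure = {Name, Major, SID, Office, Dept} → lossless.
Decomposition 2: common = {Office}, closure = {Name, SID, Office} → lossless.
Decomposition 3: common = {Major}, closure = {Major} → lossy.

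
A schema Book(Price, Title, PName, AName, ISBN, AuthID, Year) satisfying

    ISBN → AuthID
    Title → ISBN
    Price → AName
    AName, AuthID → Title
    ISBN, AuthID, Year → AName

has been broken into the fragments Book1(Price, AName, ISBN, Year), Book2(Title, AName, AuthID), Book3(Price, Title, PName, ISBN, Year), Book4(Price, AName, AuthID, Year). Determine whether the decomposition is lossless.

Chase test. Columns are Price, Title, PName, AName, ISBN, AuthID, Year; row i has aⱼ where attribute j ∈ Booki, else bᵢⱼ.
Initial tableau (one row per fragment):
  row 1: a1 b12 b13 a4 a5 b16 a7
  row 2: b21 a2 b23 a4 b25 a6 b27
  row 3: a1 a2 a3 b34 a5 b36 a7
  row 4: a1 b42 b43 a4 b45 a6 a7
Rows 1 and 3 agree on ISBN; apply ISBN→AuthID and equate their AuthID entries.
Rows 2 and 3 agree on Title; apply Title→ISBN and equate their ISBN entries.
Rows 1 and 3 agree on Price; apply Price→AName and equate their AName entries.
Rows 1 and 3 agree on AName, AuthID; apply AName, AuthID→Title and equate their Title entries.
Rows 2 and 4 agree on AName, AuthID; apply AName, AuthID→Title and equate their Title entries.
Rows 1 and 2 agree on ISBN; apply ISBN→AuthID and equate their AuthID entries.
Rows 1 and 4 agree on Title; apply Title→ISBN and equate their ISBN entries.
Row 3 is now all distinguished symbols — the join is lossless.

Yes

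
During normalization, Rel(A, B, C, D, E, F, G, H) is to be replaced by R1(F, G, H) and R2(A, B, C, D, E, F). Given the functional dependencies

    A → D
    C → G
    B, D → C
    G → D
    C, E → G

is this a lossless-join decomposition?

Common attributes: R1 ∩ R2 = {F}.
No dependency enlarges {F}, so (F)⁺ = {F}.
The closure contains neither all of R1 = {F, G, H} nor all of R2 = {A, B, C, D, E, F}, so the common attributes are not a superkey of either fragment. The join is lossy.

No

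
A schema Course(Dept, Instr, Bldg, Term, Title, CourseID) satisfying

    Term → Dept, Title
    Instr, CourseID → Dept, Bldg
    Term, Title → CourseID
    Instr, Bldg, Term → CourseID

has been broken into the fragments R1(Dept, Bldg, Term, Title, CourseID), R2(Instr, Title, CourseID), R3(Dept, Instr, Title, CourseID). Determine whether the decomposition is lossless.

Chase test. Columns are Dept, Instr, Bldg, Term, Title, CourseID; row i has aⱼ where attribute j ∈ Ri, else bᵢⱼ.
Initial tableau (one row per fragment):
  row 1: a1 b12 a3 a4 a5 a6
  row 2: b21 a2 b23 b24 a5 a6
  row 3: a1 a2 b33 b34 a5 a6
Rows 2 and 3 agree on Instr, CourseID; apply Instr, CourseID→Dept, Bldg and equate their Dept, Bldg entries.
No row becomes fully distinguished — the join is lossy.

No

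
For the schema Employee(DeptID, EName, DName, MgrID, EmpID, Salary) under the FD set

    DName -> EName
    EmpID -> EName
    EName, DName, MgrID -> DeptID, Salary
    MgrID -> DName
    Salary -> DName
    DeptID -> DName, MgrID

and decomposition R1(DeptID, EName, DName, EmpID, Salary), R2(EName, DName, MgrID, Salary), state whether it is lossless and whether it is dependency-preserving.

Lossless test: (EName, DName, Salary)⁺ = {EName, DName, Salary}, which is a superkey of neither fragment — lossy.
Dependency preservation: the restricted closure of {EName, DName, MgrID} across the fragments never reaches {DeptID, Salary}, so EName, DName, MgrID → DeptID, Salary cannot be enforced without a join — not preserved.

lossy and not dependency-preserving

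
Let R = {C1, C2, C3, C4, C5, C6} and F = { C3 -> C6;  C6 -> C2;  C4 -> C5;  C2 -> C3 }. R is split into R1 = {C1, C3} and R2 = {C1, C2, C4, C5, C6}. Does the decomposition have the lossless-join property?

Common attributes: R1 ∩ R2 = {C1}.
No dependency enlarges {C1}, so (C1)⁺ = {C1}.
The closure contains neither all of R1 = {C1, C3} nor all of R2 = {C1, C2, C4, C5, C6}, so the common attributes are not a superkey of either fragment. The join is lossy.

No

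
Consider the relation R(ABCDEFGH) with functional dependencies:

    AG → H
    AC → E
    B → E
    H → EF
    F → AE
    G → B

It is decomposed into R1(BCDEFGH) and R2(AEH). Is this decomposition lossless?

Yes

Common attributes: R1 ∩ R2 = {EH}.
Closure of {EH}: H → EF applies, adding F; F → AE applies, adding A. So (EH)⁺ = {AEFH}.
This closure contains every attribute of R2, so R1 ∩ R2 → R2. The join is lossless.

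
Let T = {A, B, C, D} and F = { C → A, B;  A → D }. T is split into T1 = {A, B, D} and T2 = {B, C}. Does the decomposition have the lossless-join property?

No

Common attributes: T1 ∩ T2 = {B}.
No dependency enlarges {B}, so (B)⁺ = {B}.
The closure contains neither all of T1 = {A, B, D} nor all of T2 = {B, C}, so the common attributes are not a superkey of either fragment. The join is lossy.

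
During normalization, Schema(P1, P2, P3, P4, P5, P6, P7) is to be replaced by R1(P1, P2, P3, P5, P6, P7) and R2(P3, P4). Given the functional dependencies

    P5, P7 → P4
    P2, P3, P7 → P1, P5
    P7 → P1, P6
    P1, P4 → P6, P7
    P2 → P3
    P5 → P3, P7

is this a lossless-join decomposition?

No

Common attributes: R1 ∩ R2 = {P3}.
No dependency enlarges {P3}, so (P3)⁺ = {P3}.
The closure contains neither all of R1 = {P1, P2, P3, P5, P6, P7} nor all of R2 = {P3, P4}, so the common attributes are not a superkey of either fragment. The join is lossy.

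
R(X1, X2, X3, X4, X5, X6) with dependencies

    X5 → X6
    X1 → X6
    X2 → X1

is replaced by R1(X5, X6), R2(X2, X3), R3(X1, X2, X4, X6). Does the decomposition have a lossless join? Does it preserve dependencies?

Lossless test (chase): Rows 2 and 3 agree on X2; apply X2→X1 and equate their X1 entries. Rows 2 and 3 agree on X1; apply X1→X6 and equate their X6 entries. No row becomes fully distinguished — the join is lossy.
Dependency preservation: every FD's attributes lie within a single fragment, so each can be enforced locally — preserved.

lossy but dependency-preserving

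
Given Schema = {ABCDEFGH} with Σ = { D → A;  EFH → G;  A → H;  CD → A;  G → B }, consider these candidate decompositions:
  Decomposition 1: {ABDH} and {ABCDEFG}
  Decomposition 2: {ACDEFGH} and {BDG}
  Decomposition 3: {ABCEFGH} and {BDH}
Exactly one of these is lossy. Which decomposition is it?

Decomposition 3

Decomposition 1: common = {ABD}, closure = {ABDH} → lossless.
Decomposition 2: common = {DG}, closure = {ABDGH} → lossless.
Decomposition 3: common = {BH}, closure = {BH} → lossy.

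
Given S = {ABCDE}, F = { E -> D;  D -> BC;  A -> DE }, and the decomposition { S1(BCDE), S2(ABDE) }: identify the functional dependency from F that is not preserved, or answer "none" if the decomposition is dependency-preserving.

none

E → D lies within S1.
D → BC lies within S1.
A → DE lies within S2.
Every dependency is enforceable on the fragments, so the decomposition is dependency-preserving.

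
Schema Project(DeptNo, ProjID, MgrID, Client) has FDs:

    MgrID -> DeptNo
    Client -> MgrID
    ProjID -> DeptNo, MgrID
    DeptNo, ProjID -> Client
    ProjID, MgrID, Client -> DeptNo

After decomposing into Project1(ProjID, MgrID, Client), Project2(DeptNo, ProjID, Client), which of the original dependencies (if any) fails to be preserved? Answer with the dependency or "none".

MgrID -> DeptNo

Check MgrID → DeptNo: no single fragment contains all of {DeptNo, MgrID}, and the restricted closure of {MgrID} across the fragments never reaches {DeptNo}.
Client → MgrID is preserved.
ProjID → DeptNo, MgrID is preserved.
DeptNo, ProjID → Client is preserved.
ProjID, MgrID, Client → DeptNo is preserved.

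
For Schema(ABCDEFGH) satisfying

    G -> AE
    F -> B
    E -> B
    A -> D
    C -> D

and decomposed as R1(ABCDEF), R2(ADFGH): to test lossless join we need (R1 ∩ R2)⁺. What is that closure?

R1 ∩ R2 = {ADF}.
F → B applies, adding B
Closure: {ABDF}.

ABDF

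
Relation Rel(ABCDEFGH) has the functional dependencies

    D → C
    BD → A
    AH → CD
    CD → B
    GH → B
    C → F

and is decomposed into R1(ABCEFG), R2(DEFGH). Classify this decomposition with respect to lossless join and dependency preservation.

lossy and not dependency-preserving

Lossless test: (EFG)⁺ = {EFG}, which is a superkey of neither fragment — lossy.
Dependency preservation: the restricted closure of {D} across the fragments never reaches {C}, so D → C cannot be enforced without a join — not preserved.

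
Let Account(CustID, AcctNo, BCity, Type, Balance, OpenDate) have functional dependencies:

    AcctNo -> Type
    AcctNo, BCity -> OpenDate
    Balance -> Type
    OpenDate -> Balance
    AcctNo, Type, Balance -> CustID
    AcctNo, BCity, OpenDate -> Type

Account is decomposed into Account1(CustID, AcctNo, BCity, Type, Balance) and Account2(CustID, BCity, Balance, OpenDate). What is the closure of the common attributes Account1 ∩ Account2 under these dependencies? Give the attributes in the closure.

CustID, BCity, Type, Balance

Account1 ∩ Account2 = {CustID, BCity, Balance}.
Balance → Type applies, adding Type
Closure: {CustID, BCity, Type, Balance}.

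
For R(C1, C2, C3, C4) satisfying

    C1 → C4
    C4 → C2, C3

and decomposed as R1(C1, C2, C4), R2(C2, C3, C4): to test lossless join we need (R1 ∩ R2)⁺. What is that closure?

R1 ∩ R2 = {C2, C4}.
C4 → C2, C3 applies, adding C3
Closure: {C2, C3, C4}.

C2, C3, C4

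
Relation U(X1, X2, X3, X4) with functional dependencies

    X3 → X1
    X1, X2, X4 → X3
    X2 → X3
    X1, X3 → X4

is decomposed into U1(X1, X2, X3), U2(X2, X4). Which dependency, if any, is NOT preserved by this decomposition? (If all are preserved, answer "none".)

X1, X3 → X4

Check X1, X3 → X4: no single fragment contains all of {X1, X3, X4}, and the restricted closure of {X1, X3} across the fragments never reaches {X4}.
X3 → X1 is preserved.
X1, X2, X4 → X3 is preserved.
X2 → X3 is preserved.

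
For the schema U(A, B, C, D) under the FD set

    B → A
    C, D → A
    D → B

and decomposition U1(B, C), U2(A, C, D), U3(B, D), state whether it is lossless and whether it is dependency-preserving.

lossless but not dependency-preserving

Lossless test (chase): Rows 1 and 3 agree on B; apply B→A and equate their A entries. Rows 2 and 3 agree on D; apply D→B and equate their B entries. Rows 1 and 2 agree on B; apply B→A and equate their A entries. Row 2 is now all distinguished symbols — the join is lossless.
Dependency preservation: the restricted closure of {B} across the fragments never reaches {A}, so B → A cannot be enforced without a join — not preserved.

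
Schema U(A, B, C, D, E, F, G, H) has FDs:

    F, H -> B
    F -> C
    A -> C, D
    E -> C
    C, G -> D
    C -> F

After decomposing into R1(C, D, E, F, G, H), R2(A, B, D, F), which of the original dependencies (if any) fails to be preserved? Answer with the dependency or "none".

Check F, H → B: no single fragment contains all of {B, F, H}, and the restricted closure of {F, H} across the fragments never reaches {B}.
F → C is preserved.
A → C, D is preserved.
E → C is preserved.
C, G → D is preserved.
C → F is preserved.

F, H -> B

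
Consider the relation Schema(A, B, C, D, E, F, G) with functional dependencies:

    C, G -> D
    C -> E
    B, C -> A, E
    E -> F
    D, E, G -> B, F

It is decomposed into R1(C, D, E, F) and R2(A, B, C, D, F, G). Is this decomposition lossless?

Common attributes: R1 ∩ R2 = {C, D, F}.
Closure of {C, D, F}: C → E applies, adding E. So (C, D, F)⁺ = {C, D, E, F}.
This closure contains every attribute of R1, so R1 ∩ R2 → R1. The join is lossless.

Yes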